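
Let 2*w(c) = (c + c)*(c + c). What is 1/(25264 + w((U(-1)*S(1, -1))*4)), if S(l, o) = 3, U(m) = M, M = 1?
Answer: 1/25552 ≈ 3.9136e-5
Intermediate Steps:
U(m) = 1
w(c) = 2*c² (w(c) = ((c + c)*(c + c))/2 = ((2*c)*(2*c))/2 = (4*c²)/2 = 2*c²)
1/(25264 + w((U(-1)*S(1, -1))*4)) = 1/(25264 + 2*((1*3)*4)²) = 1/(25264 + 2*(3*4)²) = 1/(25264 + 2*12²) = 1/(25264 + 2*144) = 1/(25264 + 288) = 1/25552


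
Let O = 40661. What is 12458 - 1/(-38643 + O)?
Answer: 25140243/2018 ≈ 12458.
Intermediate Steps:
12458 - 1/(-38643 + O) = 12458 - 1/(-38643 + 40661) = 12458 - 1/2018 = 25140243/2018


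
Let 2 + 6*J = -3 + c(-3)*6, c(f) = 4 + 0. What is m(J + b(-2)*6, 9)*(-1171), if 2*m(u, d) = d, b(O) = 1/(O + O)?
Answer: -10539/2 ≈ -5269.5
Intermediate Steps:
c(f) = 4
J = 19/6 (J = -1/3 + (-3 + 4*6)/6 = -1/3 + (-3 + 24)/6 = -1/3 + (1/6)*21 = -1/3 + 7/2 = 19/6 ≈ 3.1667)
b(O) = 1/(2*O)
m(u, d) = d/2
m(J + b(-2)*6, 9)*(-1171) = ((1/2)*9)*(-1171) = (9/2)*(-1171) = -10539/2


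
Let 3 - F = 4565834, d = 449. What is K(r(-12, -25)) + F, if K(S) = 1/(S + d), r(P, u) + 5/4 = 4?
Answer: -8250456613/1807 ≈ -4.5658e+6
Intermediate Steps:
r(P, u) = 11/4 (r(P, u) = -5/4 + 4 = 11/4)
K(S) = 1/(449 + S) (K(S) = 1/(S + 449) = 1/(449 + S))
F = -4565831 (F = 3 - 1*4565834 = 3 - 4565834 = -4565831)
K(r(-12, -25)) + F = 1/(449 + 11/4) - 4565831 = 1/(1807/4) - 4565831 = 4/1807 - 4565831 = -8250456613/1807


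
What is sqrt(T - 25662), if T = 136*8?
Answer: I*sqrt(24574) ≈ 156.76*I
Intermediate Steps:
T = 1088
sqrt(T - 25662) = sqrt(1088 - 25662) = sqrt(-24574) = I*sqrt(24574)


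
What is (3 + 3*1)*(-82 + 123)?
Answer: 246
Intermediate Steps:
(3 + 3*1)*(-82 + 123) = (3 + 3)*41 = 6*41 = 246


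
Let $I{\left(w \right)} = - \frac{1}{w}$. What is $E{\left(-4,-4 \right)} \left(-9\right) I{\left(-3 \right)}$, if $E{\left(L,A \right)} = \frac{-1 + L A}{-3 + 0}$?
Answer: $15$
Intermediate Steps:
$E{\left(L,A \right)} = \frac{1}{3} - \frac{A L}{3}$ ($E{\left(L,A \right)} = \frac{-1 + A L}{-3} = \left(-1 + A L\right) \left(- \frac{1}{3}\right) = \frac{1}{3} - \frac{A L}{3}$)
$E{\left(-4,-4 \right)} \left(-9\right) I{\left(-3 \right)} = \left(\frac{1}{3} - \left(- \frac{4}{3}\right) \left(-4\right)\right) \left(-9\right) \left(- \frac{1}{-3}\right) = \left(\frac{1}{3} - \frac{16}{3}\right) \left(-9\right) \left(\left(-1\right) \left(- \frac{1}{3}\right)\right) = \left(-5\right) \left(-9\right) \frac{1}{3} = 45 \cdot \frac{1}{3} = 15$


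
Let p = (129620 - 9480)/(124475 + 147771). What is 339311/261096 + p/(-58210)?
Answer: 268858961520041/206885155273368 ≈ 1.2996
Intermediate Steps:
p = 60070/136123 (p = 120140/272246 = 120140*(1/272246) = 60070/136123 ≈ 0.44129)
339311/261096 + p/(-58210) = 339311/261096 + (60070/136123)/(-58210) = 339311*(1/261096) + (60070/136123)*(-1/58210) = 339311/261096 - 6007/792371983 = 268858961520041/206885155273368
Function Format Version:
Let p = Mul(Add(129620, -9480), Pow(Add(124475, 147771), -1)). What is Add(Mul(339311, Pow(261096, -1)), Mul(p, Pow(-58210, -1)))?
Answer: Rational(268858961520041, 206885155273368) ≈ 1.2996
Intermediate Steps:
p = Rational(60070, 136123) (p = Mul(120140, Pow(272246, -1)) = Mul(120140, Rational(1, 272246)) = Rational(60070, 136123) ≈ 0.44129)
Add(Mul(339311, Pow(261096, -1)), Mul(p, Pow(-58210, -1))) = Add(Mul(339311, Pow(261096, -1)), Mul(Rational(60070, 136123), Pow(-58210, -1))) = Add(Mul(339311, Rational(1, 261096)), Mul(Rational(60070, 136123), Rational(-1, 58210))) = Add(Rational(339311, 261096), Rational(-6007, 792371983)) = Rational(268858961520041, 206885155273368)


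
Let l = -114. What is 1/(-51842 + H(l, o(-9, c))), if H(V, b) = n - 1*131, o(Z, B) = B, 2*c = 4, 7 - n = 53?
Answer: -1/52019 ≈ -1.9224e-5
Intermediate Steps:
n = -46 (n = 7 - 1*53 = 7 - 53 = -46)
c = 2 (c = (1/2)*4 = 2)
H(V, b) = -177 (H(V, b) = -46 - 1*131 = -46 - 131 = -177)
1/(-51842 + H(l, o(-9, c))) = 1/(-51842 - 177) = 1/(-52019) = -1/52019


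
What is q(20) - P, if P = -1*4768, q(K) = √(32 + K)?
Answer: 4768 + 2*√13 ≈ 4775.2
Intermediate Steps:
P = -4768
q(20) - P = √(32 + 20) - 1*(-4768) = √52 + 4768 = 2*√13 + 4768 = 4768 + 2*√13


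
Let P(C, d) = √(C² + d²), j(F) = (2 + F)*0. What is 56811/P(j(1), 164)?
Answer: 56811/164 ≈ 346.41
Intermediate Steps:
j(F) = 0
56811/P(j(1), 164) = 56811/(√(0² + 164²)) = 56811/(√(0 + 26896)) = 56811/(√26896) = 56811/164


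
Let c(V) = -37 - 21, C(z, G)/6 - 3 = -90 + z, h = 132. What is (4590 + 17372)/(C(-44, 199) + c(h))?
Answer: -10981/422 ≈ -26.021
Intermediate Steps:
C(z, G) = -522 + 6*z (C(z, G) = 18 + 6*(-90 + z) = 18 + (-540 + 6*z) = -522 + 6*z)
c(V) = -58
(4590 + 17372)/(C(-44, 199) + c(h)) = (4590 + 17372)/((-522 + 6*(-44)) - 58) = 21962/((-522 - 264) - 58) = 21962/(-786 - 58) = 21962/(-844) = 21962*(-1/844) = -10981/422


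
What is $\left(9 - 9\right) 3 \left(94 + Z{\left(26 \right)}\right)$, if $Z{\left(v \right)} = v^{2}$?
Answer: $0$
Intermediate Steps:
$\left(9 - 9\right) 3 \left(94 + Z{\left(26 \right)}\right) = \left(9 - 9\right) 3 \left(94 + 26^{2}\right) = 0 \cdot 3 \left(94 + 676\right) = 0 \cdot 770 = 0$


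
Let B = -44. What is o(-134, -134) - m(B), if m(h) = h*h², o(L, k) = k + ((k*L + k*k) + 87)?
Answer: 121049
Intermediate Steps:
o(L, k) = 87 + k + k² + L*k (o(L, k) = k + ((L*k + k²) + 87) = k + ((k² + L*k) + 87) = k + (87 + k² + L*k) = 87 + k + k² + L*k)
m(h) = h³
o(-134, -134) - m(B) = (87 - 134 + (-134)² - 134*(-134)) - 1*(-44)³ = (87 - 134 + 17956 + 17956) - 1*(-85184) = 35865 + 85184 = 121049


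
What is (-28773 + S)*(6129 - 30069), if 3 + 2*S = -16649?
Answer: 888150060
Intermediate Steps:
S = -8326 (S = -3/2 + (1/2)*(-16649) = -3/2 - 16649/2 = -8326)
(-28773 + S)*(6129 - 30069) = (-28773 - 8326)*(6129 - 30069) = -37099*(-23940) = 888150060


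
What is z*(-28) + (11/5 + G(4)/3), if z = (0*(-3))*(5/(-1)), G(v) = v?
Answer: 53/15 ≈ 3.5333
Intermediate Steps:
z = 0 (z = 0*(5*(-1)) = 0*(-5) = 0)
z*(-28) + (11/5 + G(4)/3) = 0*(-28) + (11/5 + 4/3) = 0 + (11*(⅕) + 4*(⅓)) = 0 + (11/5 + 4/3) = 0 + 53/15 = 53/15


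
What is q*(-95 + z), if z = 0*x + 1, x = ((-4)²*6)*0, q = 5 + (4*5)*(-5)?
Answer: 8930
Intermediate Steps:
q = -95 (q = 5 + 20*(-5) = 5 - 100 = -95)
x = 0 (x = (16*6)*0 = 96*0 = 0)
z = 1 (z = 0*0 + 1 = 0 + 1 = 1)
q*(-95 + z) = -95*(-95 + 1) = -95*(-94) = 8930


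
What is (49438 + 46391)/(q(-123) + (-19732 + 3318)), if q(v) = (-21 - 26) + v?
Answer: -31943/5528 ≈ -5.7784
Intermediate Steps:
q(v) = -47 + v
(49438 + 46391)/(q(-123) + (-19732 + 3318)) = (49438 + 46391)/((-47 - 123) + (-19732 + 3318)) = 95829/(-170 - 16414) = 95829/(-16584) = 95829*(-1/16584) = -31943/5528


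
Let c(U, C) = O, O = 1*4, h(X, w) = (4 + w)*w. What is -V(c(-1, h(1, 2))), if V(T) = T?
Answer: -4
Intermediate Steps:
h(X, w) = w*(4 + w)
O = 4
c(U, C) = 4
-V(c(-1, h(1, 2))) = -1*4 = -4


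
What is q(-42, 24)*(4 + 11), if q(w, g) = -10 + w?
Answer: -780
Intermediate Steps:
q(-42, 24)*(4 + 11) = (-10 - 42)*(4 + 11) = -52*15 = -780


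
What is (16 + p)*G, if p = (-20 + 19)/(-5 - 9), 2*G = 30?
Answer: 3375/14 ≈ 241.07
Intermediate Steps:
G = 15 (G = (½)*30 = 15)
p = 1/14 (p = -1/(-14) = -1*(-1/14) = 1/14 ≈ 0.071429)
(16 + p)*G = (16 + 1/14)*15 = (225/14)*15 = 3375/14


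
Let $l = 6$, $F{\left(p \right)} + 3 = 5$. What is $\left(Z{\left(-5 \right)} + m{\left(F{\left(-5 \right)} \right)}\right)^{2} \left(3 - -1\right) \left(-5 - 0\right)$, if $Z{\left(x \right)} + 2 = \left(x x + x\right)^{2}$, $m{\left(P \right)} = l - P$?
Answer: $-3232080$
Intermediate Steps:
$F{\left(p \right)} = 2$ ($F{\left(p \right)} = -3 + 5 = 2$)
$m{\left(P \right)} = 6 - P$
$Z{\left(x \right)} = -2 + \left(x + x^{2}\right)^{2}$ ($Z{\left(x \right)} = -2 + \left(x x + x\right)^{2} = -2 + \left(x^{2} + x\right)^{2} = -2 + \left(x + x^{2}\right)^{2}$)
$\left(Z{\left(-5 \right)} + m{\left(F{\left(-5 \right)} \right)}\right)^{2} \left(3 - -1\right) \left(-5 - 0\right) = \left(\left(-2 + \left(-5\right)^{2} \left(1 - 5\right)^{2}\right) + \left(6 - 2\right)\right)^{2} \left(3 - -1\right) \left(-5 - 0\right) = \left(\left(-2 + 25 \left(-4\right)^{2}\right) + \left(6 - 2\right)\right)^{2} \left(3 + 1\right) \left(-5 + 0\right) = \left(\left(-2 + 25 \cdot 16\right) + 4\right)^{2} \cdot 4 \left(-5\right) = \left(\left(-2 + 400\right) + 4\right)^{2} \cdot 4 \left(-5\right) = \left(398 + 4\right)^{2} \cdot 4 \left(-5\right) = 402^{2} \cdot 4 \left(-5\right) = 161604 \cdot 4 \left(-5\right) = 646416 \left(-5\right) = -3232080$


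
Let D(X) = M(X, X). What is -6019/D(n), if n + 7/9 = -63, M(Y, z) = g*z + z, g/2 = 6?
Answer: 4167/574 ≈ 7.2596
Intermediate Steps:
g = 12 (g = 2*6 = 12)
M(Y, z) = 13*z (M(Y, z) = 12*z + z = 13*z)
n = -574/9 (n = -7/9 - 63 = -574/9 ≈ -63.778)
D(X) = 13*X
-6019/D(n) = -6019/(13*(-574/9)) = -6019/(-7462/9) = -6019*(-9/7462) = 4167/574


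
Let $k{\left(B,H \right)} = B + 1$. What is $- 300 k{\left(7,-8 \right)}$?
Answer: $-2400$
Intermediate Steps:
$k{\left(B,H \right)} = 1 + B$
$- 300 k{\left(7,-8 \right)} = - 300 \left(1 + 7\right) = \left(-300\right) 8 = -2400$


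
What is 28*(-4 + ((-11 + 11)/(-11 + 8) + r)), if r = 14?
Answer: 280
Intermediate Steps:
28*(-4 + ((-11 + 11)/(-11 + 8) + r)) = 28*(-4 + ((-11 + 11)/(-11 + 8) + 14)) = 28*(-4 + (0/(-3) + 14)) = 28*(-4 + (0*(-⅓) + 14)) = 28*(-4 + (0 + 14)) = 28*(-4 + 14) = 28*10 = 280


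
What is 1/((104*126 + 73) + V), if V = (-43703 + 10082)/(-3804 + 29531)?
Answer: 25727/338971058 ≈ 7.5897e-5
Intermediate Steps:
V = -33621/25727 ≈ -1.3068
1/((104*126 + 73) + V) = 1/((104*126 + 73) - 33621/25727) = 1/((13104 + 73) - 33621/25727) = 1/(13177 - 33621/25727) = 1/(338971058/25727) = 25727/338971058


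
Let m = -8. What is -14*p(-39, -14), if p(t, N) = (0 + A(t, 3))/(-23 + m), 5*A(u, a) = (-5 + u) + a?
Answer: -574/155 ≈ -3.7032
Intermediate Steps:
A(u, a) = -1 + a/5 + u/5 (A(u, a) = ((-5 + u) + a)/5 = (-5 + a + u)/5 = -1 + a/5 + u/5)
p(t, N) = 2/155 - t/155 (p(t, N) = (0 + (-1 + (1/5)*3 + t/5))/(-23 - 8) = (0 + (-1 + 3/5 + t/5))/(-31) = (0 + (-2/5 + t/5))*(-1/31) = (-2/5 + t/5)*(-1/31) = 2/155 - t/155)
-14*p(-39, -14) = -14*(2/155 - 1/155*(-39)) = -14*(2/155 + 39/155) = -14*41/155 = -574/155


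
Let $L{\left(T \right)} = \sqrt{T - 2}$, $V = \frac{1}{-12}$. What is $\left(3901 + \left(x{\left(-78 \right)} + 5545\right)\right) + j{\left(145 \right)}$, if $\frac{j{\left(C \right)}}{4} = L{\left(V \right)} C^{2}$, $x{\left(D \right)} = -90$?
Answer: $9356 + \frac{210250 i \sqrt{3}}{3} \approx 9356.0 + 1.2139 \cdot 10^{5} i$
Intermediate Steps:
$V = - \frac{1}{12} \approx -0.083333$
$L{\left(T \right)} = \sqrt{-2 + T}$
$j{\left(C \right)} = \frac{10 i \sqrt{3} C^{2}}{3}$ ($j{\left(C \right)} = 4 \sqrt{-2 - \frac{1}{12}} C^{2} = 4 \sqrt{- \frac{25}{12}} C^{2} = 4 \frac{5 i \sqrt{3}}{6} C^{2} = 4 \frac{5 i \sqrt{3} C^{2}}{6} = \frac{10 i \sqrt{3} C^{2}}{3}$)
$\left(3901 + \left(x{\left(-78 \right)} + 5545\right)\right) + j{\left(145 \right)} = \left(3901 + \left(-90 + 5545\right)\right) + \frac{10 i \sqrt{3} \cdot 145^{2}}{3} = \left(3901 + 5455\right) + \frac{10}{3} i \sqrt{3} \cdot 21025 = 9356 + \frac{210250 i \sqrt{3}}{3}$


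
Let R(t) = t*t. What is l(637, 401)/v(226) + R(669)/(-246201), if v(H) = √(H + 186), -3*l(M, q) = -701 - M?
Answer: -149187/82067 + 223*√103/103 ≈ 20.155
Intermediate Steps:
R(t) = t²
l(M, q) = 701/3 + M/3 (l(M, q) = -(-701 - M)/3 = 701/3 + M/3)
v(H) = √(186 + H)
l(637, 401)/v(226) + R(669)/(-246201) = (701/3 + (⅓)*637)/(√(186 + 226)) + 669²/(-246201) = (701/3 + 637/3)/(√412) + 447561*(-1/246201) = 446/((2*√103)) - 149187/82067 = 446*(√103/206) - 149187/82067 = 223*√103/103 - 149187/82067 = -149187/82067 + 223*√103/103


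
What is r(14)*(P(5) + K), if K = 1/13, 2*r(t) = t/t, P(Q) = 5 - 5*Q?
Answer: -259/26 ≈ -9.9615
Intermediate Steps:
r(t) = 1/2 (r(t) = (t/t)/2 = (1/2)*1 = 1/2)
K = 1/13 ≈ 0.076923
r(14)*(P(5) + K) = ((5 - 5*5) + 1/13)/2 = ((5 - 25) + 1/13)/2 = (-20 + 1/13)/2 = (1/2)*(-259/13) = -259/26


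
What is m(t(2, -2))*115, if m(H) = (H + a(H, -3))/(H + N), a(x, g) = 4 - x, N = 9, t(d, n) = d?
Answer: 460/11 ≈ 41.818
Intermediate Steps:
m(H) = 4/(9 + H) (m(H) = (H + (4 - H))/(H + 9) = 4/(9 + H))
m(t(2, -2))*115 = (4/(9 + 2))*115 = (4/11)*115 = 460/11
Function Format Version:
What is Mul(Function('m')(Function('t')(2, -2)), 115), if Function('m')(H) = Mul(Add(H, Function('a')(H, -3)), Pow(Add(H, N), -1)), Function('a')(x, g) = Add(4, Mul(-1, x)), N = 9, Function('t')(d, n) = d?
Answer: Rational(460, 11) ≈ 41.818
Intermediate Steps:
Function('m')(H) = Mul(4, Pow(Add(9, H), -1)) (Function('m')(H) = Mul(Add(H, Add(4, Mul(-1, H))), Pow(Add(H, 9), -1)) = Mul(4, Pow(Add(9, H), -1)))
Mul(Function('m')(Function('t')(2, -2)), 115) = Mul(Mul(4, Pow(Add(9, 2), -1)), 115) = Mul(Mul(4, Pow(11, -1)), 115) = Mul(Mul(4, Rational(1, 11)), 115) = Mul(Rational(4, 11), 115) = Rational(460, 11)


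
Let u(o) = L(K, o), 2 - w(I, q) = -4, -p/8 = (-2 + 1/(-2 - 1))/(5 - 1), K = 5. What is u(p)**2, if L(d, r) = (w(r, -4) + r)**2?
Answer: 1048576/81 ≈ 12945.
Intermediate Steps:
p = 14/3 (p = -8*(-2 + 1/(-2 - 1))/(5 - 1) = -8*(-2 + 1/(-3))/4 = -8*(-2 - 1/3)/4 = -(-56)/(3*4) = -8*(-7/12) = 14/3 ≈ 4.6667)
w(I, q) = 6 (w(I, q) = 2 - 1*(-4) = 2 + 4 = 6)
L(d, r) = (6 + r)**2
u(o) = (6 + o)**2
u(p)**2 = ((6 + 14/3)**2)**2 = ((32/3)**2)**2 = (1024/9)**2 = 1048576/81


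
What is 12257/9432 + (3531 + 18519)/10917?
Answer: 37976141/11441016 ≈ 3.3193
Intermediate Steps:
12257/9432 + (3531 + 18519)/10917 = 12257*(1/9432) + 22050*(1/10917) = 12257/9432 + 2450/1213 = 37976141/11441016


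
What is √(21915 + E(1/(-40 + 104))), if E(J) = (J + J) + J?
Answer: √1402563/8 ≈ 148.04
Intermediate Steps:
E(J) = 3*J (E(J) = 2*J + J = 3*J)
√(21915 + E(1/(-40 + 104))) = √(21915 + 3/(-40 + 104)) = √(21915 + 3/64) = √(1402563/64) = √1402563/8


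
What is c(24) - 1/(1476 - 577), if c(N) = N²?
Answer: 517823/899 ≈ 576.00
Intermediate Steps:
c(24) - 1/(1476 - 577) = 24² - 1/(1476 - 577) = 576 - 1/899 = 517823/899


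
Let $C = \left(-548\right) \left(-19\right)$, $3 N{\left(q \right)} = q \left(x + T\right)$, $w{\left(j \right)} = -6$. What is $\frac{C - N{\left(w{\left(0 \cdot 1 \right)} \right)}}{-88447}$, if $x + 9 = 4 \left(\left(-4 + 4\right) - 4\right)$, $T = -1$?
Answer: $- \frac{10360}{88447} \approx -0.11713$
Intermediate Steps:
$x = -25$ ($x = -9 + 4 \left(\left(-4 + 4\right) - 4\right) = -9 + 4 \left(0 - 4\right) = -9 + 4 \left(-4\right) = -9 - 16 = -25$)
$N{\left(q \right)} = - \frac{26 q}{3}$ ($N{\left(q \right)} = \frac{q \left(-25 - 1\right)}{3} = \frac{q \left(-26\right)}{3} = \frac{\left(-26\right) q}{3} = - \frac{26 q}{3}$)
$C = 10412$
$\frac{C - N{\left(w{\left(0 \cdot 1 \right)} \right)}}{-88447} = \frac{10412 - \left(- \frac{26}{3}\right) \left(-6\right)}{-88447} = \left(10412 - 52\right) \left(- \frac{1}{88447}\right) = 10360 \left(- \frac{1}{88447}\right) = - \frac{10360}{88447}$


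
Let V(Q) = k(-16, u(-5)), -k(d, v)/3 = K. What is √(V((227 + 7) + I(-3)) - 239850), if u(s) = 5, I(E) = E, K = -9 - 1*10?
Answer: I*√239793 ≈ 489.69*I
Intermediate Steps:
K = -19 (K = -9 - 10 = -19)
k(d, v) = 57 (k(d, v) = -3*(-19) = 57)
V(Q) = 57
√(V((227 + 7) + I(-3)) - 239850) = √(57 - 239850) = √(-239793) = I*√239793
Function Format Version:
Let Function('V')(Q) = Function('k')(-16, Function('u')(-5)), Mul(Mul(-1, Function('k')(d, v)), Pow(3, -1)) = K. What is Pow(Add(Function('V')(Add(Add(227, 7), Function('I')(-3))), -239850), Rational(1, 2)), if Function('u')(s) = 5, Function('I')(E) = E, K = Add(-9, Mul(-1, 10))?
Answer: Mul(I, Pow(239793, Rational(1, 2))) ≈ Mul(489.69, I)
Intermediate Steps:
K = -19 (K = Add(-9, -10) = -19)
Function('k')(d, v) = 57 (Function('k')(d, v) = Mul(-3, -19) = 57)
Function('V')(Q) = 57
Pow(Add(Function('V')(Add(Add(227, 7), Function('I')(-3))), -239850), Rational(1, 2)) = Pow(Add(57, -239850), Rational(1, 2)) = Pow(-239793, Rational(1, 2)) = Mul(I, Pow(239793, Rational(1, 2)))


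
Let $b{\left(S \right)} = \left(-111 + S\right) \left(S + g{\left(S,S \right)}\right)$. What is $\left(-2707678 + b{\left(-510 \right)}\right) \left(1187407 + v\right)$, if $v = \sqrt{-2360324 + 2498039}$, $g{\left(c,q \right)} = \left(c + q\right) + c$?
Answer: $-1710861127066 - 1440838 \sqrt{137715} \approx -1.7114 \cdot 10^{12}$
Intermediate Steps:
$g{\left(c,q \right)} = q + 2 c$
$b{\left(S \right)} = 4 S \left(-111 + S\right)$ ($b{\left(S \right)} = \left(-111 + S\right) \left(S + \left(S + 2 S\right)\right) = \left(-111 + S\right) \left(S + 3 S\right) = \left(-111 + S\right) 4 S = 4 S \left(-111 + S\right)$)
$v = \sqrt{137715} \approx 371.1$
$\left(-2707678 + b{\left(-510 \right)}\right) \left(1187407 + v\right) = \left(-2707678 + 4 \left(-510\right) \left(-111 - 510\right)\right) \left(1187407 + \sqrt{137715}\right) = \left(-2707678 + 4 \left(-510\right) \left(-621\right)\right) \left(1187407 + \sqrt{137715}\right) = \left(-2707678 + 1266840\right) \left(1187407 + \sqrt{137715}\right) = - 1440838 \left(1187407 + \sqrt{137715}\right) = -1710861127066 - 1440838 \sqrt{137715}$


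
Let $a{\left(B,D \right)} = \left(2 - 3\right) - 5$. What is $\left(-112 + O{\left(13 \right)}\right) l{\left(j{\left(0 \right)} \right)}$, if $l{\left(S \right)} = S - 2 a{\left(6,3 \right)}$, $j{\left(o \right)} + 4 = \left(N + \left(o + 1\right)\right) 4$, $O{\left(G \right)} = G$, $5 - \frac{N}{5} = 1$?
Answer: $-9108$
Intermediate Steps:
$N = 20$ ($N = 25 - 5 = 20$)
$a{\left(B,D \right)} = -6$ ($a{\left(B,D \right)} = -1 - 5 = -6$)
$j{\left(o \right)} = 80 + 4 o$ ($j{\left(o \right)} = -4 + \left(20 + \left(o + 1\right)\right) 4 = -4 + \left(20 + \left(1 + o\right)\right) 4 = -4 + \left(21 + o\right) 4 = -4 + \left(84 + 4 o\right) = 80 + 4 o$)
$l{\left(S \right)} = 12 + S$ ($l{\left(S \right)} = S - -12 = S + 12 = 12 + S$)
$\left(-112 + O{\left(13 \right)}\right) l{\left(j{\left(0 \right)} \right)} = \left(-112 + 13\right) \left(12 + \left(80 + 4 \cdot 0\right)\right) = - 99 \left(12 + \left(80 + 0\right)\right) = - 99 \left(12 + 80\right) = \left(-99\right) 92 = -9108$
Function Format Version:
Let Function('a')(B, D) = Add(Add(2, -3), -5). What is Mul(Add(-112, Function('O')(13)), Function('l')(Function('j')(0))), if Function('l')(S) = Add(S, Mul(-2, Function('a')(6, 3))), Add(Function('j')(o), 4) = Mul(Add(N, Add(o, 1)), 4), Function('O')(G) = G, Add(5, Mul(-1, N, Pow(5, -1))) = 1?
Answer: -9108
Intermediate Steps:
N = 20 (N = Add(25, Mul(-5, 1)) = Add(25, -5) = 20)
Function('a')(B, D) = -6 (Function('a')(B, D) = Add(-1, -5) = -6)
Function('j')(o) = Add(80, Mul(4, o)) (Function('j')(o) = Add(-4, Mul(Add(20, Add(o, 1)), 4)) = Add(-4, Mul(Add(20, Add(1, o)), 4)) = Add(-4, Mul(Add(21, o), 4)) = Add(-4, Add(84, Mul(4, o))) = Add(80, Mul(4, o)))
Function('l')(S) = Add(12, S) (Function('l')(S) = Add(S, Mul(-2, -6)) = Add(S, 12) = Add(12, S))
Mul(Add(-112, Function('O')(13)), Function('l')(Function('j')(0))) = Mul(Add(-112, 13), Add(12, Add(80, Mul(4, 0)))) = Mul(-99, Add(12, Add(80, 0))) = Mul(-99, Add(12, 80)) = Mul(-99, 92) = -9108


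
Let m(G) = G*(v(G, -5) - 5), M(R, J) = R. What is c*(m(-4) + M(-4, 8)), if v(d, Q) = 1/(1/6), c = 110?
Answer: -880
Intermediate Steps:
v(d, Q) = 6 (v(d, Q) = 1/(1/6) = 6)
m(G) = G (m(G) = G*(6 - 5) = G*1 = G)
c*(m(-4) + M(-4, 8)) = 110*(-4 - 4) = 110*(-8) = -880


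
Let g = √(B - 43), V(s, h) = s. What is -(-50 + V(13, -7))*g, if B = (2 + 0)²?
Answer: 37*I*√39 ≈ 231.06*I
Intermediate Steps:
B = 4 (B = 2² = 4)
g = I*√39 (g = √(4 - 43) = √(-39) = I*√39 ≈ 6.245*I)
-(-50 + V(13, -7))*g = -(-50 + 13)*I*√39 = -(-37)*I*√39 = 37*I*√39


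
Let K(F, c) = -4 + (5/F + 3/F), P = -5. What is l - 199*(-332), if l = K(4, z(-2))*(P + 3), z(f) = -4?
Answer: 66072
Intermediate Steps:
K(F, c) = -4 + 8/F
l = 4 (l = (-4 + 8/4)*(-5 + 3) = (-4 + 8*(¼))*(-2) = (-4 + 2)*(-2) = -2*(-2) = 4)
l - 199*(-332) = 4 - 199*(-332) = 4 + 66068 = 66072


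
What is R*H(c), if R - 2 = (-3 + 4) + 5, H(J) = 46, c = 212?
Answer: 368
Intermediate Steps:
R = 8 (R = 2 + ((-3 + 4) + 5) = 2 + (1 + 5) = 2 + 6 = 8)
R*H(c) = 8*46 = 368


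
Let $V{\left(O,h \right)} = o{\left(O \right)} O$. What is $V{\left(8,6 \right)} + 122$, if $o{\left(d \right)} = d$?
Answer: $186$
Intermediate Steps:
$V{\left(O,h \right)} = O^{2}$ ($V{\left(O,h \right)} = O O = O^{2}$)
$V{\left(8,6 \right)} + 122 = 8^{2} + 122 = 64 + 122 = 186$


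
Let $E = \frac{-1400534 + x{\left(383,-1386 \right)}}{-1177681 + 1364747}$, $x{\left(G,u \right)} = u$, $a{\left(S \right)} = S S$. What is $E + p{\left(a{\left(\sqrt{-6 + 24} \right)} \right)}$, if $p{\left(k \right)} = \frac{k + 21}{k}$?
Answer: $- \frac{2989831}{561198} \approx -5.3276$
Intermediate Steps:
$a{\left(S \right)} = S^{2}$
$p{\left(k \right)} = \frac{21 + k}{k}$
$E = - \frac{700960}{93533}$ ($E = \frac{-1400534 - 1386}{-1177681 + 1364747} = - \frac{1401920}{187066} = \left(-1401920\right) \frac{1}{187066} = - \frac{700960}{93533} \approx -7.4943$)
$E + p{\left(a{\left(\sqrt{-6 + 24} \right)} \right)} = - \frac{700960}{93533} + \frac{21 + \left(\sqrt{-6 + 24}\right)^{2}}{\left(\sqrt{-6 + 24}\right)^{2}} = - \frac{700960}{93533} + \frac{21 + \left(\sqrt{18}\right)^{2}}{\left(\sqrt{18}\right)^{2}} = - \frac{700960}{93533} + \frac{21 + \left(3 \sqrt{2}\right)^{2}}{\left(3 \sqrt{2}\right)^{2}} = - \frac{700960}{93533} + \frac{21 + 18}{18} = - \frac{700960}{93533} + \frac{1}{18} \cdot 39 = - \frac{700960}{93533} + \frac{13}{6} = - \frac{2989831}{561198}$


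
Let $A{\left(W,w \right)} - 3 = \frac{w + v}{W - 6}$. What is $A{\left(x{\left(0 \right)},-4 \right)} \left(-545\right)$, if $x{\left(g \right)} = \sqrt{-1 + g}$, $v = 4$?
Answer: $-1635$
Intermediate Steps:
$A{\left(W,w \right)} = 3 + \frac{4 + w}{-6 + W}$ ($A{\left(W,w \right)} = 3 + \frac{w + 4}{W - 6} = 3 + \frac{4 + w}{-6 + W}$)
$A{\left(x{\left(0 \right)},-4 \right)} \left(-545\right) = \frac{-14 - 4 + 3 \sqrt{-1 + 0}}{-6 + \sqrt{-1 + 0}} \left(-545\right) = \frac{-14 - 4 + 3 \sqrt{-1}}{-6 + \sqrt{-1}} \left(-545\right) = \frac{-14 - 4 + 3 i}{-6 + i} \left(-545\right) = \frac{-6 - i}{37} \left(-18 + 3 i\right) \left(-545\right) = \frac{\left(-18 + 3 i\right) \left(-6 - i\right)}{37} \left(-545\right) = - \frac{545 \left(-18 + 3 i\right) \left(-6 - i\right)}{37}$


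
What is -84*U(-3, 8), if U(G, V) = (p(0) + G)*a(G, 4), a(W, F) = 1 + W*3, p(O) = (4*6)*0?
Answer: -2016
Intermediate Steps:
p(O) = 0 (p(O) = 24*0 = 0)
a(W, F) = 1 + 3*W
U(G, V) = G*(1 + 3*G) (U(G, V) = (0 + G)*(1 + 3*G) = G*(1 + 3*G))
-84*U(-3, 8) = -(-252)*(1 + 3*(-3)) = -(-252)*(1 - 9) = -(-252)*(-8) = -84*24 = -2016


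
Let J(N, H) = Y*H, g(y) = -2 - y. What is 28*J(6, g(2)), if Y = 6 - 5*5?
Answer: 2128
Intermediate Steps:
Y = -19 (Y = 6 - 25 = -19)
J(N, H) = -19*H
28*J(6, g(2)) = 28*(-19*(-2 - 1*2)) = 28*(-19*(-2 - 2)) = 28*(-19*(-4)) = 28*76 = 2128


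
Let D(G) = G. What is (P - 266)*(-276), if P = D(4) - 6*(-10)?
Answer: 55752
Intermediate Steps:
P = 64 (P = 4 - 6*(-10) = 4 + 60 = 64)
(P - 266)*(-276) = (64 - 266)*(-276) = -202*(-276) = 55752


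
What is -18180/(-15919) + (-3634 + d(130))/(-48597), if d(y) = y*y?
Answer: 224104002/257871881 ≈ 0.86905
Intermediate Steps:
d(y) = y**2
-18180/(-15919) + (-3634 + d(130))/(-48597) = -18180/(-15919) + (-3634 + 130**2)/(-48597) = -18180*(-1/15919) + (-3634 + 16900)*(-1/48597) = 18180/15919 + 13266*(-1/48597) = 18180/15919 - 4422/16199 = 224104002/257871881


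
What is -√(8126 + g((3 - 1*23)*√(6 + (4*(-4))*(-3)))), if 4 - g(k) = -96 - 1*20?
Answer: -√8246 ≈ -90.807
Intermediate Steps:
g(k) = 120 (g(k) = 4 - (-96 - 1*20) = 4 - (-96 - 20) = 4 - 1*(-116) = 4 + 116 = 120)
-√(8126 + g((3 - 1*23)*√(6 + (4*(-4))*(-3)))) = -√(8126 + 120) = -√8246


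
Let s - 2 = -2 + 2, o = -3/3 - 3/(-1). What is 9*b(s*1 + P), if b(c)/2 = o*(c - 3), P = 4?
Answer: 108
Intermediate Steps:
o = 2 (o = -3*1/3 - 3*(-1) = -1 + 3 = 2)
s = 2 (s = 2 + (-2 + 2) = 2 + 0 = 2)
b(c) = -12 + 4*c (b(c) = 2*(2*(c - 3)) = 2*(2*(-3 + c)) = 2*(-6 + 2*c) = -12 + 4*c)
9*b(s*1 + P) = 9*(-12 + 4*(2*1 + 4)) = 9*(-12 + 4*(2 + 4)) = 9*(-12 + 4*6) = 9*(-12 + 24) = 9*12 = 108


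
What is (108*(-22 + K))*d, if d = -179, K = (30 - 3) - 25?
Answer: 386640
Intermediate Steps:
K = 2 (K = 27 - 25 = 2)
(108*(-22 + K))*d = (108*(-22 + 2))*(-179) = (108*(-20))*(-179) = -2160*(-179) = 386640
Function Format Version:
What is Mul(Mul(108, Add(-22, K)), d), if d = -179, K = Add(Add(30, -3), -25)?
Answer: 386640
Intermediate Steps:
K = 2 (K = Add(27, -25) = 2)
Mul(Mul(108, Add(-22, K)), d) = Mul(Mul(108, Add(-22, 2)), -179) = Mul(Mul(108, -20), -179) = Mul(-2160, -179) = 386640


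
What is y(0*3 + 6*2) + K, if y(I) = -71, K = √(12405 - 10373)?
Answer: -71 + 4*√127 ≈ -25.922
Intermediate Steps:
K = 4*√127 (K = √2032 = 4*√127 ≈ 45.078)
y(0*3 + 6*2) + K = -71 + 4*√127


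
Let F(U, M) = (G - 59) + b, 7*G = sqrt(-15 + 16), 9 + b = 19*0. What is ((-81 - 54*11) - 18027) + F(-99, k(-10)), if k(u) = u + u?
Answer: -131389/7 ≈ -18770.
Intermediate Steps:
b = -9 (b = -9 + 19*0 = -9 + 0 = -9)
G = 1/7 (G = sqrt(-15 + 16)/7 = sqrt(1)/7 = (1/7)*1 = 1/7 ≈ 0.14286)
k(u) = 2*u
F(U, M) = -475/7 (F(U, M) = (1/7 - 59) - 9 = -412/7 - 9 = -475/7)
((-81 - 54*11) - 18027) + F(-99, k(-10)) = ((-81 - 54*11) - 18027) - 475/7 = ((-81 - 594) - 18027) - 475/7 = (-675 - 18027) - 475/7 = -18702 - 475/7 = -131389/7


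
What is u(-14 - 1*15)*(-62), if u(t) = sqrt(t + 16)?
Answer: -62*I*sqrt(13) ≈ -223.54*I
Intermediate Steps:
u(t) = sqrt(16 + t)
u(-14 - 1*15)*(-62) = sqrt(16 + (-14 - 1*15))*(-62) = sqrt(16 + (-14 - 15))*(-62) = sqrt(16 - 29)*(-62) = sqrt(-13)*(-62) = (I*sqrt(13))*(-62) = -62*I*sqrt(13)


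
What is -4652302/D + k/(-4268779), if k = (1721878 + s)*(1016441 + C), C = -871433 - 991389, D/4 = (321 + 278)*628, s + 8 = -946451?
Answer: 493753368640560187/3211590267976 ≈ 1.5374e+5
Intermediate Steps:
s = -946459 (s = -8 - 946451 = -946459)
D = 1504688 (D = 4*((321 + 278)*628) = 4*(599*628) = 4*376172 = 1504688)
C = -1862822
k = -656299908639 (k = (1721878 - 946459)*(1016441 - 1862822) = 775419*(-846381) = -656299908639)
-4652302/D + k/(-4268779) = -4652302/1504688 - 656299908639/(-4268779) = -4652302*1/1504688 - 656299908639*(-1/4268779) = -2326151/752344 + 656299908639/4268779 = 493753368640560187/3211590267976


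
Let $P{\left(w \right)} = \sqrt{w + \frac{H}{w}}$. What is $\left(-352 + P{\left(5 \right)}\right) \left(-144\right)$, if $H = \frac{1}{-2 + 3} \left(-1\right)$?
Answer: $50688 - \frac{288 \sqrt{30}}{5} \approx 50373.0$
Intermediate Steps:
$H = -1$ ($H = 1^{-1} \left(-1\right) = 1 \left(-1\right) = -1$)
$P{\left(w \right)} = \sqrt{w - \frac{1}{w}}$
$\left(-352 + P{\left(5 \right)}\right) \left(-144\right) = \left(-352 + \sqrt{5 - \frac{1}{5}}\right) \left(-144\right) = \left(-352 + \sqrt{\frac{24}{5}}\right) \left(-144\right) = \left(-352 + \frac{2 \sqrt{30}}{5}\right) \left(-144\right) = 50688 - \frac{288 \sqrt{30}}{5}$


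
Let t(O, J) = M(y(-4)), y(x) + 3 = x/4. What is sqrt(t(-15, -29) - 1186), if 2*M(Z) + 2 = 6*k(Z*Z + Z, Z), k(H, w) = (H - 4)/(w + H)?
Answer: 4*I*sqrt(74) ≈ 34.409*I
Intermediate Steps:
k(H, w) = (-4 + H)/(H + w)
y(x) = -3 + x/4
M(Z) = -1 + 3*(-4 + Z + Z**2)/(Z**2 + 2*Z) (M(Z) = -1 + (6*((-4 + (Z*Z + Z))/((Z*Z + Z) + Z)))/2 = -1 + (6*((-4 + (Z**2 + Z))/((Z**2 + Z) + Z)))/2 = -1 + (6*((-4 + (Z + Z**2))/((Z + Z**2) + Z)))/2 = -1 + (6*((-4 + Z + Z**2)/(Z**2 + 2*Z)))/2 = -1 + (6*(-4 + Z + Z**2)/(Z**2 + 2*Z))/2 = -1 + 3*(-4 + Z + Z**2)/(Z**2 + 2*Z))
t(O, J) = 2 (t(O, J) = (-12 + (-3 + (1/4)*(-4)) + 2*(-3 + (1/4)*(-4))**2)/((-3 + (1/4)*(-4))*(2 + (-3 + (1/4)*(-4)))) = (-12 + (-3 - 1) + 2*(-3 - 1)**2)/((-3 - 1)*(2 + (-3 - 1))) = (-12 - 4 + 2*(-4)**2)/((-4)*(2 - 4)) = -1/4*(-12 - 4 + 2*16)/(-2) = -1/4*(-1/2)*(-12 - 4 + 32) = -1/4*(-1/2)*16 = 2)
sqrt(t(-15, -29) - 1186) = sqrt(2 - 1186) = sqrt(-1184) = 4*I*sqrt(74)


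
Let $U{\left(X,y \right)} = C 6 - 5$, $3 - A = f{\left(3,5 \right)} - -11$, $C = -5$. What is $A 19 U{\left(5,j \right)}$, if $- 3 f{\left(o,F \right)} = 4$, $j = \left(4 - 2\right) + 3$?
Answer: $\frac{13300}{3} \approx 4433.3$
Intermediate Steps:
$j = 5$ ($j = 2 + 3 = 5$)
$f{\left(o,F \right)} = - \frac{4}{3}$ ($f{\left(o,F \right)} = \left(- \frac{1}{3}\right) 4 = - \frac{4}{3}$)
$A = - \frac{20}{3}$ ($A = 3 - \left(- \frac{4}{3} - -11\right) = 3 - \left(- \frac{4}{3} + 11\right) = 3 - \frac{29}{3} = - \frac{20}{3} \approx -6.6667$)
$U{\left(X,y \right)} = -35$ ($U{\left(X,y \right)} = \left(-5\right) 6 - 5 = -30 - 5 = -35$)
$A 19 U{\left(5,j \right)} = \left(- \frac{20}{3}\right) 19 \left(-35\right) = \left(- \frac{380}{3}\right) \left(-35\right) = \frac{13300}{3}$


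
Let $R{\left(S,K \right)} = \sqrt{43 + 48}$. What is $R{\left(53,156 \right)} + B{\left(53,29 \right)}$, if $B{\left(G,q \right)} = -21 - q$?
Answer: $-50 + \sqrt{91} \approx -40.461$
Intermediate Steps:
$R{\left(S,K \right)} = \sqrt{91}$
$R{\left(53,156 \right)} + B{\left(53,29 \right)} = \sqrt{91} - 50 = -50 + \sqrt{91}$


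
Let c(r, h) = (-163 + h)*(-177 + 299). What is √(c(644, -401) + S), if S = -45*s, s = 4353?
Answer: I*√264693 ≈ 514.48*I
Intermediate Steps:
c(r, h) = -19886 + 122*h (c(r, h) = (-163 + h)*122 = -19886 + 122*h)
S = -195885 (S = -45*4353 = -195885)
√(c(644, -401) + S) = √((-19886 + 122*(-401)) - 195885) = √((-19886 - 48922) - 195885) = √(-68808 - 195885) = √(-264693) = I*√264693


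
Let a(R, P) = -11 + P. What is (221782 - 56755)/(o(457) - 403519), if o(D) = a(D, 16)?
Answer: -165027/403514 ≈ -0.40897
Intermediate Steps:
o(D) = 5 (o(D) = -11 + 16 = 5)
(221782 - 56755)/(o(457) - 403519) = (221782 - 56755)/(5 - 403519) = 165027/(-403514) = 165027*(-1/403514) = -165027/403514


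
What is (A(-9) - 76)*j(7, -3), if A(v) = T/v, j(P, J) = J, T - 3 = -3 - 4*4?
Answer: 668/3 ≈ 222.67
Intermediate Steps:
T = -16 (T = 3 + (-3 - 4*4) = 3 + (-3 - 16) = 3 - 19 = -16)
A(v) = -16/v
(A(-9) - 76)*j(7, -3) = (-16/(-9) - 76)*(-3) = (-16*(-⅑) - 76)*(-3) = (16/9 - 76)*(-3) = -668/9*(-3) = 668/3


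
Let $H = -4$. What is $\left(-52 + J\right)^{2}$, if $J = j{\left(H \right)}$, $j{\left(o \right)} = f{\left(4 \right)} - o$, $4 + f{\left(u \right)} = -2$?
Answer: $2916$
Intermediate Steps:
$f{\left(u \right)} = -6$ ($f{\left(u \right)} = -4 - 2 = -6$)
$j{\left(o \right)} = -6 - o$
$J = -2$ ($J = -6 - -4 = -6 + 4 = -2$)
$\left(-52 + J\right)^{2} = \left(-52 - 2\right)^{2} = \left(-54\right)^{2} = 2916$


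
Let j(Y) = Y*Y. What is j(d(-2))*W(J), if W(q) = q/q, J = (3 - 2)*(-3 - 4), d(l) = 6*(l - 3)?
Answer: 900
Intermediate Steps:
d(l) = -18 + 6*l (d(l) = 6*(-3 + l) = -18 + 6*l)
j(Y) = Y²
J = -7 (J = 1*(-7) = -7)
W(q) = 1
j(d(-2))*W(J) = (-18 + 6*(-2))²*1 = (-18 - 12)²*1 = (-30)²*1 = 900*1 = 900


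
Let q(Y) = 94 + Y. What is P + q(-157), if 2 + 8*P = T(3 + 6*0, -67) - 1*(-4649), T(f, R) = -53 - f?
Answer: 4087/8 ≈ 510.88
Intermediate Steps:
P = 4591/8 (P = -¼ + ((-53 - (3 + 6*0)) - 1*(-4649))/8 = -¼ + ((-53 - (3 + 0)) + 4649)/8 = -¼ + ((-53 - 1*3) + 4649)/8 = -¼ + ((-53 - 3) + 4649)/8 = -¼ + (-56 + 4649)/8 = -¼ + (⅛)*4593 = -¼ + 4593/8 = 4591/8 ≈ 573.88)
P + q(-157) = 4591/8 + (94 - 157) = 4591/8 - 63 = 4087/8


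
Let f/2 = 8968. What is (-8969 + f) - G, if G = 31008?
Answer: -22041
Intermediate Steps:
f = 17936 (f = 2*8968 = 17936)
(-8969 + f) - G = (-8969 + 17936) - 1*31008 = 8967 - 31008 = -22041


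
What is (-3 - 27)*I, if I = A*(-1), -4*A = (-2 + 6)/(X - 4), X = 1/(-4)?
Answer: 120/17 ≈ 7.0588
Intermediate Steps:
X = -¼ ≈ -0.25000
A = 4/17 (A = -(-2 + 6)/(4*(-¼ - 4)) = -1/(-17/4) = -(-4)/17 = -¼*(-16/17) = 4/17 ≈ 0.23529)
I = -4/17 (I = (4/17)*(-1) = -4/17 ≈ -0.23529)
(-3 - 27)*I = (-3 - 27)*(-4/17) = -30*(-4/17) = 120/17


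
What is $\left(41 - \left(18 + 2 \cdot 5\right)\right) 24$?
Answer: $312$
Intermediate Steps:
$\left(41 - \left(18 + 2 \cdot 5\right)\right) 24 = \left(41 - 28\right) 24 = 13 \cdot 24 = 312$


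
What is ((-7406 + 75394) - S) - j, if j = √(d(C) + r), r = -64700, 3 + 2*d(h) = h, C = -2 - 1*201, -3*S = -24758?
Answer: 179206/3 - I*√64803 ≈ 59735.0 - 254.56*I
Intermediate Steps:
S = 24758/3 (S = -⅓*(-24758) = 24758/3 ≈ 8252.7)
C = -203 (C = -2 - 201 = -203)
d(h) = -3/2 + h/2
j = I*√64803 (j = √((-3/2 + (½)*(-203)) - 64700) = √((-3/2 - 203/2) - 64700) = √(-103 - 64700) = √(-64803) = I*√64803 ≈ 254.56*I)
((-7406 + 75394) - S) - j = ((-7406 + 75394) - 1*24758/3) - I*√64803 = (67988 - 24758/3) - I*√64803 = 179206/3 - I*√64803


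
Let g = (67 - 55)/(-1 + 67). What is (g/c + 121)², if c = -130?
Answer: 7484672196/511225 ≈ 14641.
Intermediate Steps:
g = 2/11 (g = 12/66 = 12*(1/66) = 2/11 ≈ 0.18182)
(g/c + 121)² = ((2/11)/(-130) + 121)² = ((2/11)*(-1/130) + 121)² = (-1/715 + 121)² = (86514/715)² = 7484672196/511225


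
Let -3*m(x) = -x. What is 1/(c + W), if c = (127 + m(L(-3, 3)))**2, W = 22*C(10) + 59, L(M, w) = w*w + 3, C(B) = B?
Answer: 1/17440 ≈ 5.7339e-5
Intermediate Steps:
L(M, w) = 3 + w**2 (L(M, w) = w**2 + 3 = 3 + w**2)
m(x) = x/3 (m(x) = -(-1)*x/3 = x/3)
W = 279 (W = 22*10 + 59 = 220 + 59 = 279)
c = 17161 (c = (127 + (3 + 3**2)/3)**2 = (127 + (3 + 9)/3)**2 = (127 + (1/3)*12)**2 = (127 + 4)**2 = 131**2 = 17161)
1/(c + W) = 1/(17161 + 279) = 1/17440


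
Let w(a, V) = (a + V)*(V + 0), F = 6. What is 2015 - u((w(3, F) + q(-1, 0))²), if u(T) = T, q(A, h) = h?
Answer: -901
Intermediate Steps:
w(a, V) = V*(V + a) (w(a, V) = (V + a)*V = V*(V + a))
2015 - u((w(3, F) + q(-1, 0))²) = 2015 - (6*(6 + 3) + 0)² = 2015 - (6*9 + 0)² = 2015 - (54 + 0)² = 2015 - 1*54² = 2015 - 1*2916 = 2015 - 2916 = -901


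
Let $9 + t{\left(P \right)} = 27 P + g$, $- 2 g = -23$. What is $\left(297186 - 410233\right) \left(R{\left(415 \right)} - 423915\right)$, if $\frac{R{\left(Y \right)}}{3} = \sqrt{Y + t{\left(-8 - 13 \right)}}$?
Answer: $47922319005 - \frac{339141 i \sqrt{598}}{2} \approx 4.7922 \cdot 10^{10} - 4.1467 \cdot 10^{6} i$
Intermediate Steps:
$g = \frac{23}{2}$ ($g = \left(- \frac{1}{2}\right) \left(-23\right) = \frac{23}{2} \approx 11.5$)
$t{\left(P \right)} = \frac{5}{2} + 27 P$ ($t{\left(P \right)} = -9 + \left(27 P + \frac{23}{2}\right) = -9 + \left(\frac{23}{2} + 27 P\right) = \frac{5}{2} + 27 P$)
$R{\left(Y \right)} = 3 \sqrt{- \frac{1129}{2} + Y}$ ($R{\left(Y \right)} = 3 \sqrt{Y + \left(\frac{5}{2} + 27 \left(-8 - 13\right)\right)} = 3 \sqrt{Y + \left(\frac{5}{2} + 27 \left(-21\right)\right)} = 3 \sqrt{Y + \left(\frac{5}{2} - 567\right)} = 3 \sqrt{Y - \frac{1129}{2}} = 3 \sqrt{- \frac{1129}{2} + Y}$)
$\left(297186 - 410233\right) \left(R{\left(415 \right)} - 423915\right) = \left(297186 - 410233\right) \left(\frac{3 \sqrt{-2258 + 4 \cdot 415}}{2} - 423915\right) = - 113047 \left(\frac{3 \sqrt{-2258 + 1660}}{2} - 423915\right) = - 113047 \left(\frac{3 \sqrt{-598}}{2} - 423915\right) = - 113047 \left(\frac{3 i \sqrt{598}}{2} - 423915\right) = - 113047 \left(-423915 + \frac{3 i \sqrt{598}}{2}\right) = 47922319005 - \frac{339141 i \sqrt{598}}{2}$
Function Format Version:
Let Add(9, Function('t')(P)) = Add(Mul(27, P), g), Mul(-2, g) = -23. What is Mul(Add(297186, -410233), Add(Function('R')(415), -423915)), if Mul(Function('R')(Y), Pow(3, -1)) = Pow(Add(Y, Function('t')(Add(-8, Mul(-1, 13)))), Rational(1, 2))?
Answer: Add(47922319005, Mul(Rational(-339141, 2), I, Pow(598, Rational(1, 2)))) ≈ Add(4.7922e+10, Mul(-4.1467e+6, I))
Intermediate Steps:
g = Rational(23, 2) (g = Mul(Rational(-1, 2), -23) = Rational(23, 2) ≈ 11.500)
Function('t')(P) = Add(Rational(5, 2), Mul(27, P)) (Function('t')(P) = Add(-9, Add(Mul(27, P), Rational(23, 2))) = Add(-9, Add(Rational(23, 2), Mul(27, P))) = Add(Rational(5, 2), Mul(27, P)))
Function('R')(Y) = Mul(3, Pow(Add(Rational(-1129, 2), Y), Rational(1, 2))) (Function('R')(Y) = Mul(3, Pow(Add(Y, Add(Rational(5, 2), Mul(27, Add(-8, Mul(-1, 13))))), Rational(1, 2))) = Mul(3, Pow(Add(Y, Add(Rational(5, 2), Mul(27, Add(-8, -13)))), Rational(1, 2))) = Mul(3, Pow(Add(Y, Add(Rational(5, 2), Mul(27, -21))), Rational(1, 2))) = Mul(3, Pow(Add(Y, Add(Rational(5, 2), -567)), Rational(1, 2))) = Mul(3, Pow(Add(Y, Rational(-1129, 2)), Rational(1, 2))) = Mul(3, Pow(Add(Rational(-1129, 2), Y), Rational(1, 2))))
Mul(Add(297186, -410233), Add(Function('R')(415), -423915)) = Mul(Add(297186, -410233), Add(Mul(Rational(3, 2), Pow(Add(-2258, Mul(4, 415)), Rational(1, 2))), -423915)) = Mul(-113047, Add(Mul(Rational(3, 2), Pow(Add(-2258, 1660), Rational(1, 2))), -423915)) = Mul(-113047, Add(Mul(Rational(3, 2), Pow(-598, Rational(1, 2))), -423915)) = Mul(-113047, Add(Mul(Rational(3, 2), Mul(I, Pow(598, Rational(1, 2)))), -423915)) = Mul(-113047, Add(Mul(Rational(3, 2), I, Pow(598, Rational(1, 2))), -423915)) = Mul(-113047, Add(-423915, Mul(Rational(3, 2), I, Pow(598, Rational(1, 2))))) = Add(47922319005, Mul(Rational(-339141, 2), I, Pow(598, Rational(1, 2))))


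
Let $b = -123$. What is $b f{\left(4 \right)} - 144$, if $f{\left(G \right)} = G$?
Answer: $-636$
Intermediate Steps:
$b f{\left(4 \right)} - 144 = \left(-123\right) 4 - 144 = -492 - 144 = -636$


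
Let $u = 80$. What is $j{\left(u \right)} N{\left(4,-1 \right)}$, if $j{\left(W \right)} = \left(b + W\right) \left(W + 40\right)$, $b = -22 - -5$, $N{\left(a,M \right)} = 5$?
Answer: $37800$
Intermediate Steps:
$b = -17$ ($b = -22 + 5 = -17$)
$j{\left(W \right)} = \left(-17 + W\right) \left(40 + W\right)$ ($j{\left(W \right)} = \left(-17 + W\right) \left(W + 40\right) = \left(-17 + W\right) \left(40 + W\right)$)
$j{\left(u \right)} N{\left(4,-1 \right)} = \left(-680 + 80^{2} + 23 \cdot 80\right) 5 = \left(-680 + 6400 + 1840\right) 5 = 7560 \cdot 5 = 37800$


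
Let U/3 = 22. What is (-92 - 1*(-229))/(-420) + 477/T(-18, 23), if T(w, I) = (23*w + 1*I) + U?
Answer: -48973/27300 ≈ -1.7939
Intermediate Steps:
U = 66 (U = 3*22 = 66)
T(w, I) = 66 + I + 23*w (T(w, I) = (23*w + 1*I) + 66 = (23*w + I) + 66 = (I + 23*w) + 66 = 66 + I + 23*w)
(-92 - 1*(-229))/(-420) + 477/T(-18, 23) = (-92 - 1*(-229))/(-420) + 477/(66 + 23 + 23*(-18)) = (-92 + 229)*(-1/420) + 477/(66 + 23 - 414) = 137*(-1/420) + 477/(-325) = -137/420 + 477*(-1/325) = -137/420 - 477/325 = -48973/27300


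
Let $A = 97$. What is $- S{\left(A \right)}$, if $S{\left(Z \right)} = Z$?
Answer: $-97$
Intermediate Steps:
$- S{\left(A \right)} = \left(-1\right) 97 = -97$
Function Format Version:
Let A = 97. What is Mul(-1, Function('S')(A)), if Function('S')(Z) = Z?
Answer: -97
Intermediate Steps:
Mul(-1, Function('S')(A)) = Mul(-1, 97) = -97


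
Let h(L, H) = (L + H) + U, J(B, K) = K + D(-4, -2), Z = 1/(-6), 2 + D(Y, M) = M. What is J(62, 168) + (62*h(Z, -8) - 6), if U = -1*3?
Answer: -1603/3 ≈ -534.33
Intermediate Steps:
D(Y, M) = -2 + M
U = -3
Z = -⅙ ≈ -0.16667
J(B, K) = -4 + K (J(B, K) = K + (-2 - 2) = K - 4 = -4 + K)
h(L, H) = -3 + H + L (h(L, H) = (L + H) - 3 = (H + L) - 3 = -3 + H + L)
J(62, 168) + (62*h(Z, -8) - 6) = (-4 + 168) + (62*(-3 - 8 - ⅙) - 6) = 164 + (62*(-67/6) - 6) = 164 + (-2077/3 - 6) = 164 - 2095/3 = -1603/3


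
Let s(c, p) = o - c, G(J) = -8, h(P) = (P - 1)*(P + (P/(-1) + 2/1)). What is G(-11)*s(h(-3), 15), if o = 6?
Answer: -112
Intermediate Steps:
h(P) = -2 + 2*P (h(P) = (-1 + P)*(P + (P*(-1) + 2*1)) = (-1 + P)*(P + (-P + 2)) = (-1 + P)*(P + (2 - P)) = (-1 + P)*2 = -2 + 2*P)
s(c, p) = 6 - c
G(-11)*s(h(-3), 15) = -8*(6 - (-2 + 2*(-3))) = -8*(6 - (-2 - 6)) = -8*(6 - 1*(-8)) = -8*(6 + 8) = -8*14 = -112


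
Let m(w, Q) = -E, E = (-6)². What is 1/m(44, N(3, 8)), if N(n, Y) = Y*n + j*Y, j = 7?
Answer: -1/36 ≈ -0.027778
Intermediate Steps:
E = 36
N(n, Y) = 7*Y + Y*n (N(n, Y) = Y*n + 7*Y = 7*Y + Y*n)
m(w, Q) = -36 (m(w, Q) = -1*36 = -36)
1/m(44, N(3, 8)) = 1/(-36) = -1/36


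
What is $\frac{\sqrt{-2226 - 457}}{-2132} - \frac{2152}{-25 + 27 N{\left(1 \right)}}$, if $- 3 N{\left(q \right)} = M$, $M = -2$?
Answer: $\frac{2152}{7} - \frac{i \sqrt{2683}}{2132} \approx 307.43 - 0.024295 i$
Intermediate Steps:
$N{\left(q \right)} = \frac{2}{3}$ ($N{\left(q \right)} = \left(- \frac{1}{3}\right) \left(-2\right) = \frac{2}{3}$)
$\frac{\sqrt{-2226 - 457}}{-2132} - \frac{2152}{-25 + 27 N{\left(1 \right)}} = \frac{\sqrt{-2226 - 457}}{-2132} - \frac{2152}{-25 + 27 \cdot \frac{2}{3}} = \sqrt{-2683} \left(- \frac{1}{2132}\right) - \frac{2152}{-25 + 18} = i \sqrt{2683} \left(- \frac{1}{2132}\right) - \frac{2152}{-7} = - \frac{i \sqrt{2683}}{2132} - - \frac{2152}{7} = - \frac{i \sqrt{2683}}{2132} + \frac{2152}{7} = \frac{2152}{7} - \frac{i \sqrt{2683}}{2132}$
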